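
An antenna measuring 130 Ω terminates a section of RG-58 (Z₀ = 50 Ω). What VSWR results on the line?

VSWR ≈ 2.6

For a purely resistive load, VSWR = R_L/Z_0 or Z_0/R_L (whichever > 1) = 130/50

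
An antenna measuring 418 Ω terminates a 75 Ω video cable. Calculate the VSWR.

For a purely resistive load, VSWR = R_L/Z_0 or Z_0/R_L (whichever > 1) = 418/75

VSWR ≈ 5.57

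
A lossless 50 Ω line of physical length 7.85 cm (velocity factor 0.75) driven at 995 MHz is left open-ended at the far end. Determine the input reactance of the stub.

X_in ≈ 35 Ω (inductive)

λ = v/f = 0.75·c / 995 MHz = 0.226 m
βl = 2π·l/λ = 2π × 0.347 = 125°
tan(βl) = -1.43
For an open-ended stub, Z_in = −jZ_0·cot(βl) = −jZ_0/tan(βl)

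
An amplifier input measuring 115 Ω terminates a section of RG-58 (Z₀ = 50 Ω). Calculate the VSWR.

VSWR ≈ 2.3

Γ = (115 − 50)/(115 + 50) = 0.394
VSWR = (1 + 0.394)/(1 − 0.394)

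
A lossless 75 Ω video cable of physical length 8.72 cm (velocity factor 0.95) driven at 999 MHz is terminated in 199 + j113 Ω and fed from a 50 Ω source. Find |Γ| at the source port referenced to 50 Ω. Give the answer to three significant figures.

λ = v/f = 0.95·c / 999 MHz = 0.285 m
βl = 2π·l/λ = 2π × 0.306 = 110°
tan(βl) = -2.74
Z_in = Z_0·(Z_L + jZ_0·tanβl)/(Z_0 + jZ_L·tanβl) = 21.4 + j12.3 Ω
Γ_s = (Z_in − Z_s)/(Z_in + Z_s) = (-28.6 + j12.3)/(71.4 + j12.3), |Γ_s| = 0.43

|Γ| ≈ 0.43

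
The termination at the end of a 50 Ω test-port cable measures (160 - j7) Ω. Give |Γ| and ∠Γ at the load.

Γ = (Z_L − Z_0)/(Z_L + Z_0) = (110 − j7)/(210 − j7)
|Γ| = 110/210 = 0.525

Γ ≈ 0.525 ∠ -1.73°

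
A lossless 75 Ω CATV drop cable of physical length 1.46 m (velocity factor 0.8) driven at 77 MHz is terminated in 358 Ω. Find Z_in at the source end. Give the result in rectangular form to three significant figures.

Z_in ≈ 194 + j171 Ω

λ = v/f = 0.8·c / 77 MHz = 3.12 m
βl = 2π·l/λ = 2π × 0.468 = 169°
tan(βl) = tan(169°) = -0.201
Z_in = Z_0·(Z_L + jZ_0·tanβl)/(Z_0 + jZ_L·tanβl)
     = 75·(358 − j15.1)/(75 − j72)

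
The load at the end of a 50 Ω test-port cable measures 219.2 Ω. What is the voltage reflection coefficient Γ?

Γ = (Z_L − Z_0)/(Z_L + Z_0) = (219.2 − 50)/(219.2 + 50) = 169.2/269.2

Γ = 0.629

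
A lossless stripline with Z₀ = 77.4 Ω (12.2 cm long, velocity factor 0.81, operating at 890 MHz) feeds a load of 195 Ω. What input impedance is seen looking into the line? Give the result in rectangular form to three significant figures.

λ = v/f = 0.81·c / 890 MHz = 0.273 m
βl = 2π·l/λ = 2π × 0.447 = 161°
tan(βl) = tan(161°) = -0.347
Z_in = Z_0·(Z_L + jZ_0·tanβl)/(Z_0 + jZ_L·tanβl)
     = 77.4·(195 − j26.9)/(77.4 − j67.7)

Z_in ≈ 124 + j81.4 Ω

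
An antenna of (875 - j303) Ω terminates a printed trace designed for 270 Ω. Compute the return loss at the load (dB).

Γ = (605 − j303)/(1145 − j303), |Γ| = 0.571
RL = −20·log₁₀|Γ| = −20·log₁₀(0.571)

RL ≈ 4.86 dB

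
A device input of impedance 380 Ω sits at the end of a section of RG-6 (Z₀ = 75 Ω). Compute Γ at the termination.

Γ = 0.67

Γ = (Z_L − Z_0)/(Z_L + Z_0) = (380 − 75)/(380 + 75) = 305/455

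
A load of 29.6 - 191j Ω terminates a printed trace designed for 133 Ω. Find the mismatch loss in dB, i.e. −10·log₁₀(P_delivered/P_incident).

Γ = (-103.4 − j191)/(162.6 − j191), |Γ| = 0.866
|Γ|² = 0.75, so P_del/P_inc = 1 − |Γ|² = 0.25
ML = −10·log₁₀(1 − |Γ|²)

mismatch loss ≈ 6.02 dB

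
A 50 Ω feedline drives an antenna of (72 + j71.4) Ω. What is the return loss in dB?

RL ≈ 5.54 dB

Γ = (22 + j71.4)/(122 + j71.4), |Γ| = 0.529
RL = −20·log₁₀|Γ| = −20·log₁₀(0.529)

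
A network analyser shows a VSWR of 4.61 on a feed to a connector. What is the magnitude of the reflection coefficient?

|Γ| ≈ 0.643

|Γ| = (S − 1)/(S + 1) = (4.61 − 1)/(4.61 + 1) = 3.61/5.61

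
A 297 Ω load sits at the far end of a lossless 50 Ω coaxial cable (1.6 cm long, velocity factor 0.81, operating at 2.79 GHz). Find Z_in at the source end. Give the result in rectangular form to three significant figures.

λ = v/f = 0.81·c / 2.79 GHz = 0.0871 m
βl = 2π·l/λ = 2π × 0.184 = 66.1°
tan(βl) = tan(66.1°) = 2.26
Z_in = Z_0·(Z_L + jZ_0·tanβl)/(Z_0 + jZ_L·tanβl)
     = 50·(297 + j113)/(50 + j671)

Z_in ≈ 10 − j21.4 Ω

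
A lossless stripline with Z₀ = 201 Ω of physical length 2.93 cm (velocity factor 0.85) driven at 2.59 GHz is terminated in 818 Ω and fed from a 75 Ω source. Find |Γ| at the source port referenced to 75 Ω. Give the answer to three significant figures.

|Γ| ≈ 0.437

λ = v/f = 0.85·c / 2.59 GHz = 0.0985 m
βl = 2π·l/λ = 2π × 0.298 = 107°
tan(βl) = -3.24
Z_in = Z_0·(Z_L + jZ_0·tanβl)/(Z_0 + jZ_L·tanβl) = 53.8 + j57.9 Ω
Γ_s = (Z_in − Z_s)/(Z_in + Z_s) = (-21.2 + j57.9)/(129 + j57.9), |Γ_s| = 0.437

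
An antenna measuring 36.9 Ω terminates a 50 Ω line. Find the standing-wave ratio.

VSWR ≈ 1.36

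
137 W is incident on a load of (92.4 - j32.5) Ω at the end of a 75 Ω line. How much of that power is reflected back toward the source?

|Γ| = |(17.4 − j32.5)/(167.4 − j32.5)| = 0.216
|Γ|² = 0.0467
P_refl = |Γ|²·P_inc = 6.4 W, P_del = (1 − |Γ|²)·P_inc = 131 W

P_reflected ≈ 6.4 W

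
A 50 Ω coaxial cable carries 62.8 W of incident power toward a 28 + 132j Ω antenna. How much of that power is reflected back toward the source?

|Γ| = |(-22 + j132)/(78 + j132)| = 0.873
|Γ|² = 0.762
P_refl = |Γ|²·P_inc = 47.8 W, P_del = (1 − |Γ|²)·P_inc = 15 W

P_reflected ≈ 47.8 W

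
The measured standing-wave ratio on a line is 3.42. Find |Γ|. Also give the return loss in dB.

|Γ| = (S − 1)/(S + 1) = (3.42 − 1)/(3.42 + 1) = 2.42/4.42
RL = −20·log₁₀|Γ| = −20·log₁₀(0.548)

|Γ| ≈ 0.548; return loss ≈ 5.23 dB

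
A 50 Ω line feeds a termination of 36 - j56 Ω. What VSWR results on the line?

Γ = (Z_L − Z_0)/(Z_L + Z_0) = (-14 − j56)/(86 − j56)
|Γ| = 57.7/103 = 0.562
VSWR = (1 + |Γ|)/(1 − |Γ|) = 1.56/0.438

VSWR ≈ 3.57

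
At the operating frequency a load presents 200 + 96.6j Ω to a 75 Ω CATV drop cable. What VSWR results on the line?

Γ = (Z_L − Z_0)/(Z_L + Z_0) = (125 + j96.6)/(275 + j96.6)
|Γ| = 158/291 = 0.542
VSWR = (1 + |Γ|)/(1 − |Γ|) = 1.54/0.458

VSWR ≈ 3.37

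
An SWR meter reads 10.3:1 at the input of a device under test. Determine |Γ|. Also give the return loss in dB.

|Γ| ≈ 0.823; return loss ≈ 1.69 dB

|Γ| = (S − 1)/(S + 1) = (10.3 − 1)/(10.3 + 1) = 9.3/11.3
RL = −20·log₁₀|Γ| = −20·log₁₀(0.823)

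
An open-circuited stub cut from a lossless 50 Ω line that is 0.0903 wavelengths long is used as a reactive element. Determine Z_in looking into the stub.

βl = 2π × 0.0903 = 32.5°
tan(βl) = 0.637
For an open-circuited stub, Z_in = −jZ_0·cot(βl) = −jZ_0/tan(βl)

Z_in ≈ −j78.5 Ω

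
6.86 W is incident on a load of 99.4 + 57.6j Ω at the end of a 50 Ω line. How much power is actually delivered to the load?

P_delivered ≈ 5.32 W

|Γ| = |(49.4 + j57.6)/(149.4 + j57.6)| = 0.474
|Γ|² = 0.225
P_refl = |Γ|²·P_inc = 1.54 W, P_del = (1 − |Γ|²)·P_inc = 5.32 W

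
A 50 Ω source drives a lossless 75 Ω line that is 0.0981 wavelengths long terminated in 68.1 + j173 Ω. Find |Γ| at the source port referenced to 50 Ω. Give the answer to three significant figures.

βl = 2π × 0.0981 = 35.3°
tan(βl) = 0.708
Z_in = Z_0·(Z_L + jZ_0·tanβl)/(Z_0 + jZ_L·tanβl) = 125 − j229 Ω
Γ_s = (Z_in − Z_s)/(Z_in + Z_s) = (75.3 − j229)/(175 − j229), |Γ_s| = 0.836

|Γ| ≈ 0.836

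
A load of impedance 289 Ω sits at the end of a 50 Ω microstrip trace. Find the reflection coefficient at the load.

Γ = (Z_L − Z_0)/(Z_L + Z_0) = (289 − 50)/(289 + 50) = 239/339

Γ = 0.705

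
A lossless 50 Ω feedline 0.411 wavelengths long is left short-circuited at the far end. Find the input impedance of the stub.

βl = 2π × 0.411 = 148°
tan(βl) = -0.626
For a short-circuited stub, Z_in = jZ_0·tan(βl)

Z_in ≈ −j31.3 Ω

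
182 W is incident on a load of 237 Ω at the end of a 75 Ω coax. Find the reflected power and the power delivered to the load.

Γ = (237 − 75)/(237 + 75) = 0.519
|Γ|² = 0.27
P_refl = |Γ|²·P_inc = 49.1 W, P_del = (1 − |Γ|²)·P_inc = 133 W

P_reflected ≈ 49.1 W; P_delivered ≈ 133 W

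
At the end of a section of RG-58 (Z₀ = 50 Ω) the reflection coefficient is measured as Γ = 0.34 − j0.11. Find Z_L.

Z_L ≈ 97.4 − j24.6 Ω

Z_L = Z_0·(1 + Γ)/(1 − Γ) = 50·(1.34 − j0.11)/(0.66 + j0.11)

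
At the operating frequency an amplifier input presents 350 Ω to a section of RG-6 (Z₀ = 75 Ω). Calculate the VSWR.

Γ = (350 − 75)/(350 + 75) = 0.647
VSWR = (1 + 0.647)/(1 − 0.647)

VSWR ≈ 4.67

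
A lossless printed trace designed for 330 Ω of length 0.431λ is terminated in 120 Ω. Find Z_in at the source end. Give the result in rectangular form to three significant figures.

Z_in ≈ 142 − j129 Ω

βl = 2π × 0.431 = 155°
tan(βl) = tan(155°) = -0.463
Z_in = Z_0·(Z_L + jZ_0·tanβl)/(Z_0 + jZ_L·tanβl)
     = 330·(120 − j153)/(330 − j55.5)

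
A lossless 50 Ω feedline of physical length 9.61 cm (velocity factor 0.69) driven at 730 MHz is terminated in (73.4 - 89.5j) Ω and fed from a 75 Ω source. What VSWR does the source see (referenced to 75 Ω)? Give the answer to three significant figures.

λ = v/f = 0.69·c / 730 MHz = 0.284 m
βl = 2π·l/λ = 2π × 0.339 = 122°
tan(βl) = -1.6
Z_in = Z_0·(Z_L + jZ_0·tanβl)/(Z_0 + jZ_L·tanβl) = 29.1 + j54.3 Ω
Γ_s = (Z_in − Z_s)/(Z_in + Z_s) = (-45.9 + j54.3)/(104 + j54.3), |Γ_s| = 0.606
VSWR = (1 + |Γ_s|)/(1 − |Γ_s|)

VSWR ≈ 4.08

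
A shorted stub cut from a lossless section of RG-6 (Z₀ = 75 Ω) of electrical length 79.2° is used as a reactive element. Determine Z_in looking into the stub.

tan(βl) = 5.24
For a shorted stub, Z_in = jZ_0·tan(βl)

Z_in ≈ +j393 Ω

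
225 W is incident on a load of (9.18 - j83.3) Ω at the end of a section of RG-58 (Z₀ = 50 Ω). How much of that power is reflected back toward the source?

P_reflected ≈ 185 W

|Γ| = |(-40.82 − j83.3)/(59.18 − j83.3)| = 0.908
|Γ|² = 0.824
P_refl = |Γ|²·P_inc = 185 W, P_del = (1 − |Γ|²)·P_inc = 39.6 W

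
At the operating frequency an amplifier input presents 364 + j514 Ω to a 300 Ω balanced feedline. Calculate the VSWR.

Γ = (Z_L − Z_0)/(Z_L + Z_0) = (64 + j514)/(664 + j514)
|Γ| = 518/840 = 0.617
VSWR = (1 + |Γ|)/(1 − |Γ|) = 1.62/0.383

VSWR ≈ 4.22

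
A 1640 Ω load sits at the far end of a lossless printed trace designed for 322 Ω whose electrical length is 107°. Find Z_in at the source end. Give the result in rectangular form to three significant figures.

Z_in ≈ 68.9 + j94.3 Ω

tan(βl) = tan(107°) = -3.27
Z_in = Z_0·(Z_L + jZ_0·tanβl)/(Z_0 + jZ_L·tanβl)
     = 322·(1640 − j1050)/(322 − j5360)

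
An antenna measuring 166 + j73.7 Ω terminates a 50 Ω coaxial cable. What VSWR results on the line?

Γ = (Z_L − Z_0)/(Z_L + Z_0) = (116 + j73.7)/(216 + j73.7)
|Γ| = 137/228 = 0.602
VSWR = (1 + |Γ|)/(1 − |Γ|) = 1.6/0.398

VSWR ≈ 4.03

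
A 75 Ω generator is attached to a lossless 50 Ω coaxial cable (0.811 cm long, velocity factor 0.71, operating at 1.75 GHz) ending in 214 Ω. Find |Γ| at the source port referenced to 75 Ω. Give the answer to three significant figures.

|Γ| ≈ 0.553

λ = v/f = 0.71·c / 1.75 GHz = 0.122 m
βl = 2π·l/λ = 2π × 0.0666 = 24°
tan(βl) = 0.445
Z_in = Z_0·(Z_L + jZ_0·tanβl)/(Z_0 + jZ_L·tanβl) = 55.4 − j83.3 Ω
Γ_s = (Z_in − Z_s)/(Z_in + Z_s) = (-19.6 − j83.3)/(130 − j83.3), |Γ_s| = 0.553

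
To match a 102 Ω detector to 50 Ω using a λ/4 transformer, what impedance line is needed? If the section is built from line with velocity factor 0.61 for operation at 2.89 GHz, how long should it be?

Z_qwt ≈ 71.4 Ω; length ≈ 1.58 cm

Z_qwt = √(Z_0·R_L) = √(50 × 102) = √5100
λ = 0.61·c/f = 0.0633 m, so l = λ/4 = 0.0158 m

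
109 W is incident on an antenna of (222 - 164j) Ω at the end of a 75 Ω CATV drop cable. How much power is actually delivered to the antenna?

|Γ| = |(147 − j164)/(297 − j164)| = 0.649
|Γ|² = 0.421
P_refl = |Γ|²·P_inc = 45.9 W, P_del = (1 − |Γ|²)·P_inc = 63.1 W

P_delivered ≈ 63.1 W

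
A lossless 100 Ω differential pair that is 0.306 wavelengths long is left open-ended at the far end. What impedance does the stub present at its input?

Z_in ≈ +j36.7 Ω

βl = 2π × 0.306 = 110°
tan(βl) = -2.72
For an open-ended stub, Z_in = −jZ_0·cot(βl) = −jZ_0/tan(βl)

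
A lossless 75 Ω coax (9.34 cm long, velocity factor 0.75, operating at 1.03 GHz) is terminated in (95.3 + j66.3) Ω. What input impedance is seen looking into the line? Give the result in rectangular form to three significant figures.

Z_in ≈ 48.4 + j41.7 Ω

λ = v/f = 0.75·c / 1.03 GHz = 0.218 m
βl = 2π·l/λ = 2π × 0.428 = 154°
tan(βl) = tan(154°) = -0.489
Z_in = Z_0·(Z_L + jZ_0·tanβl)/(Z_0 + jZ_L·tanβl)
     = 75·(95.3 + j29.6)/(107 − j46.6)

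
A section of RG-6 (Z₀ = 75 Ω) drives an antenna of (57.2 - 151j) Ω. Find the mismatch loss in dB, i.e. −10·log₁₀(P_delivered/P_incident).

mismatch loss ≈ 3.71 dB

Γ = (-17.8 − j151)/(132.2 − j151), |Γ| = 0.758
|Γ|² = 0.574, so P_del/P_inc = 1 − |Γ|² = 0.426
ML = −10·log₁₀(1 − |Γ|²)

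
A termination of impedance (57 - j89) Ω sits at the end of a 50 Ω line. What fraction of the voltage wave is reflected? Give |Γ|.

Γ = (Z_L − Z_0)/(Z_L + Z_0) = (7 − j89)/(107 − j89)
|Γ| = 89.3/139

|Γ| ≈ 0.641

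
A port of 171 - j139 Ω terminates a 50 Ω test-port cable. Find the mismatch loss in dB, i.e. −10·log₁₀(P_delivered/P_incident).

Γ = (121 − j139)/(221 − j139), |Γ| = 0.706
|Γ|² = 0.498, so P_del/P_inc = 1 − |Γ|² = 0.502
ML = −10·log₁₀(1 − |Γ|²)

mismatch loss ≈ 3 dB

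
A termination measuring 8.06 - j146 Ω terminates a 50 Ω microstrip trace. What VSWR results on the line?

Γ = (Z_L − Z_0)/(Z_L + Z_0) = (-41.94 − j146)/(58.06 − j146)
|Γ| = 152/157 = 0.967
VSWR = (1 + |Γ|)/(1 − |Γ|) = 1.97/0.0332

VSWR ≈ 59.2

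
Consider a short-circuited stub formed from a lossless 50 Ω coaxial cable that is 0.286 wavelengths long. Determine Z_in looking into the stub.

Z_in ≈ −j217 Ω

βl = 2π × 0.286 = 103°
tan(βl) = -4.35
For a short-circuited stub, Z_in = jZ_0·tan(βl)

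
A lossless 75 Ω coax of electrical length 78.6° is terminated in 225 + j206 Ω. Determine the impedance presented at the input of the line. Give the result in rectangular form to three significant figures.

tan(βl) = tan(78.6°) = 4.96
Z_in = Z_0·(Z_L + jZ_0·tanβl)/(Z_0 + jZ_L·tanβl)
     = 75·(225 + j578)/(-947 + j1120)

Z_in ≈ 15.1 − j28 Ω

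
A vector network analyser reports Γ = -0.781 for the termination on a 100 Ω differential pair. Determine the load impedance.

Z_L = Z_0·(1 + Γ)/(1 − Γ) = 100·(0.219)/(1.78)

Z_L ≈ 12.3 Ω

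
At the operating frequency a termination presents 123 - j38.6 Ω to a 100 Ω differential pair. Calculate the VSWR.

VSWR ≈ 1.5

Γ = (Z_L − Z_0)/(Z_L + Z_0) = (23 − j38.6)/(223 − j38.6)
|Γ| = 44.9/226 = 0.199
VSWR = (1 + |Γ|)/(1 − |Γ|) = 1.2/0.801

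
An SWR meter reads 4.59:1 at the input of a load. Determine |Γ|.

|Γ| ≈ 0.642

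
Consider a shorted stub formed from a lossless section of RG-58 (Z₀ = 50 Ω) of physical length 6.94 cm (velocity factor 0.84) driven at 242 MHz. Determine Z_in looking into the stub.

λ = v/f = 0.84·c / 242 MHz = 1.04 m
βl = 2π·l/λ = 2π × 0.0666 = 24°
tan(βl) = 0.445
For a shorted stub, Z_in = jZ_0·tan(βl)

Z_in ≈ +j22.3 Ω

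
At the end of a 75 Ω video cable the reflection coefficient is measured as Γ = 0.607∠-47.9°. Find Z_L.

Z_L = Z_0·(1 + Γ)/(1 − Γ) = 75·(1.41 − j0.45)/(0.593 + j0.45)

Z_L ≈ 85.4 − j122 Ω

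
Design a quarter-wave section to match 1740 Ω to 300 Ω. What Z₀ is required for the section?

Z_qwt = √(Z_0·R_L) = √(300 × 1740) = √522000

Z_qwt ≈ 722 Ω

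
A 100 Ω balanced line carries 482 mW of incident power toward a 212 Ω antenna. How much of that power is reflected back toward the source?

Γ = (212 − 100)/(212 + 100) = 0.359
|Γ|² = 0.129
P_refl = |Γ|²·P_inc = 62.1 mW, P_del = (1 − |Γ|²)·P_inc = 420 mW

P_reflected ≈ 62.1 mW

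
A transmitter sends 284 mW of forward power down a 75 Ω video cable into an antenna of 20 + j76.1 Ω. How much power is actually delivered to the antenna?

P_delivered ≈ 115 mW

|Γ| = |(-55 + j76.1)/(95 + j76.1)| = 0.771
|Γ|² = 0.595
P_refl = |Γ|²·P_inc = 169 mW, P_del = (1 − |Γ|²)·P_inc = 115 mW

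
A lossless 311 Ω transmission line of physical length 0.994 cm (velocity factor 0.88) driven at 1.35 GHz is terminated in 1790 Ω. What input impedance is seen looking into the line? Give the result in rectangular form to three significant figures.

λ = v/f = 0.88·c / 1.35 GHz = 0.196 m
βl = 2π·l/λ = 2π × 0.0508 = 18.3°
tan(βl) = tan(18.3°) = 0.331
Z_in = Z_0·(Z_L + jZ_0·tanβl)/(Z_0 + jZ_L·tanβl)
     = 311·(1790 + j103)/(311 + j592)

Z_in ≈ 430 − j715 Ω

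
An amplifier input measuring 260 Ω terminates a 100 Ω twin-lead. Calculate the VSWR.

VSWR ≈ 2.6

Γ = (260 − 100)/(260 + 100) = 0.444
VSWR = (1 + 0.444)/(1 − 0.444)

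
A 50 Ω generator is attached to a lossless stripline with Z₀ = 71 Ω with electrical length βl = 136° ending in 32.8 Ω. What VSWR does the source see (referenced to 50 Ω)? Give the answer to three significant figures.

tan(βl) = -0.966
Z_in = Z_0·(Z_L + jZ_0·tanβl)/(Z_0 + jZ_L·tanβl) = 52.9 − j45 Ω
Γ_s = (Z_in − Z_s)/(Z_in + Z_s) = (2.87 − j45)/(103 − j45), |Γ_s| = 0.401
VSWR = (1 + |Γ_s|)/(1 − |Γ_s|)

VSWR ≈ 2.34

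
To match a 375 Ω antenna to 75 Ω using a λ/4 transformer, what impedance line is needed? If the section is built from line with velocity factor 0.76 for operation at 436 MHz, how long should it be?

Z_qwt ≈ 168 Ω; length ≈ 13.1 cm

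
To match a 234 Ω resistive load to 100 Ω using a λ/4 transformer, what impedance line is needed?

Z_qwt = √(Z_0·R_L) = √(100 × 234) = √23400

Z_qwt ≈ 153 Ω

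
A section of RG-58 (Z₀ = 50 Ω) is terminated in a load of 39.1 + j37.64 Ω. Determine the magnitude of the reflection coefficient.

Γ = (Z_L − Z_0)/(Z_L + Z_0) = (-10.9 + j37.64)/(89.1 + j37.64)
|Γ| = 39.2/96.7

|Γ| ≈ 0.405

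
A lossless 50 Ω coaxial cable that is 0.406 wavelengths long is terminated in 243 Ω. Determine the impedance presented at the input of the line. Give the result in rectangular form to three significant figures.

Z_in ≈ 30.3 + j65.3 Ω

βl = 2π × 0.406 = 146°
tan(βl) = tan(146°) = -0.67
Z_in = Z_0·(Z_L + jZ_0·tanβl)/(Z_0 + jZ_L·tanβl)
     = 50·(243 − j33.5)/(50 − j163)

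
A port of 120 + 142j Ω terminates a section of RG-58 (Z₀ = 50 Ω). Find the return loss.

Γ = (70 + j142)/(170 + j142), |Γ| = 0.715
RL = −20·log₁₀|Γ| = −20·log₁₀(0.715)

RL ≈ 2.92 dB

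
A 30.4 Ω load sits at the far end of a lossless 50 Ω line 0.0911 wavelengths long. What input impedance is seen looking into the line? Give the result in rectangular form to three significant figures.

βl = 2π × 0.0911 = 32.8°
tan(βl) = tan(32.8°) = 0.644
Z_in = Z_0·(Z_L + jZ_0·tanβl)/(Z_0 + jZ_L·tanβl)
     = 50·(30.4 + j32.2)/(50 + j19.6)

Z_in ≈ 37.3 + j17.6 Ω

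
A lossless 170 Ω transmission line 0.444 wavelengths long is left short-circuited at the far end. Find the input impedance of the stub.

Z_in ≈ −j62.4 Ω

βl = 2π × 0.444 = 160°
tan(βl) = -0.367
For a short-circuited stub, Z_in = jZ_0·tan(βl)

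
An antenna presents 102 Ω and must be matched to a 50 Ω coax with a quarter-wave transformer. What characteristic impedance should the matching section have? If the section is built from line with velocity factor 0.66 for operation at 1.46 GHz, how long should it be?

Z_qwt ≈ 71.4 Ω; length ≈ 3.39 cm

Z_qwt = √(Z_0·R_L) = √(50 × 102) = √5100
λ = 0.66·c/f = 0.136 m, so l = λ/4 = 0.0339 m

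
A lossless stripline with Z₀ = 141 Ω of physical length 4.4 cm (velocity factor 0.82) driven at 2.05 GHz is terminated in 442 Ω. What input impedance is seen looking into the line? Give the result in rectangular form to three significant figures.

λ = v/f = 0.82·c / 2.05 GHz = 0.12 m
βl = 2π·l/λ = 2π × 0.367 = 132°
tan(βl) = tan(132°) = -1.11
Z_in = Z_0·(Z_L + jZ_0·tanβl)/(Z_0 + jZ_L·tanβl)
     = 141·(442 − j157)/(141 − j491)

Z_in ≈ 75.2 + j105 Ω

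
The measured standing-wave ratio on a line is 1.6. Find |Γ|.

|Γ| ≈ 0.231

|Γ| = (S − 1)/(S + 1) = (1.6 − 1)/(1.6 + 1) = 0.6/2.6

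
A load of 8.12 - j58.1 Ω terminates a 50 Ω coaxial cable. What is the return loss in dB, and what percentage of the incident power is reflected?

RL ≈ 1.19 dB; 76% of incident power reflected

Γ = (-41.88 − j58.1)/(58.12 − j58.1), |Γ| = 0.872
RL = −20·log₁₀(0.872) = 1.19 dB
P_refl/P_inc = |Γ|² = 0.76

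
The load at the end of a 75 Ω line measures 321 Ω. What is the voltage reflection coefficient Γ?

Γ = 0.621

Γ = (Z_L − Z_0)/(Z_L + Z_0) = (321 − 75)/(321 + 75) = 246/396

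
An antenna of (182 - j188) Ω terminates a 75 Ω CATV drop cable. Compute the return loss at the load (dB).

RL ≈ 3.36 dB

Γ = (107 − j188)/(257 − j188), |Γ| = 0.679
RL = −20·log₁₀|Γ| = −20·log₁₀(0.679)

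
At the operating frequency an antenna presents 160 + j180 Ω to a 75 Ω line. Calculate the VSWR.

Γ = (Z_L − Z_0)/(Z_L + Z_0) = (85 + j180)/(235 + j180)
|Γ| = 199/296 = 0.672
VSWR = (1 + |Γ|)/(1 − |Γ|) = 1.67/0.328

VSWR ≈ 5.11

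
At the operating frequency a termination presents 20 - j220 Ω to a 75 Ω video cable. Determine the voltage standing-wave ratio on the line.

VSWR ≈ 36.3

Γ = (Z_L − Z_0)/(Z_L + Z_0) = (-55 − j220)/(95 − j220)
|Γ| = 227/240 = 0.946
VSWR = (1 + |Γ|)/(1 − |Γ|) = 1.95/0.0537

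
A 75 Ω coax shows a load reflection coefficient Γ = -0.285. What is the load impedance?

Z_L ≈ 41.7 Ω

Z_L = Z_0·(1 + Γ)/(1 − Γ) = 75·(0.715)/(1.28)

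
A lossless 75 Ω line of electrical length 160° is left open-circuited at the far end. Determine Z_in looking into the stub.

tan(βl) = -0.364
For an open-circuited stub, Z_in = −jZ_0·cot(βl) = −jZ_0/tan(βl)

Z_in ≈ +j206 Ω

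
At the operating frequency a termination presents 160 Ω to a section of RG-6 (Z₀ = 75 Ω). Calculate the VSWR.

Γ = (160 − 75)/(160 + 75) = 0.362
VSWR = (1 + 0.362)/(1 − 0.362)

VSWR ≈ 2.13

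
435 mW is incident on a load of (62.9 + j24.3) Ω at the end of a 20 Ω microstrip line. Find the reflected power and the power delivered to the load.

P_reflected ≈ 142 mW; P_delivered ≈ 293 mW

|Γ| = |(42.9 + j24.3)/(82.9 + j24.3)| = 0.571
|Γ|² = 0.326
P_refl = |Γ|²·P_inc = 142 mW, P_del = (1 − |Γ|²)·P_inc = 293 mW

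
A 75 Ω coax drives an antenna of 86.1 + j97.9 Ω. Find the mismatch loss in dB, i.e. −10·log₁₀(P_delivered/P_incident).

Γ = (11.1 + j97.9)/(161.1 + j97.9), |Γ| = 0.523
|Γ|² = 0.273, so P_del/P_inc = 1 − |Γ|² = 0.727
ML = −10·log₁₀(1 − |Γ|²)

mismatch loss ≈ 1.39 dB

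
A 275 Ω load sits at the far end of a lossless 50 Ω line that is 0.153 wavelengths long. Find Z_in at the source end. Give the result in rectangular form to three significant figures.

Z_in ≈ 13.3 − j33.2 Ω

βl = 2π × 0.153 = 55.1°
tan(βl) = tan(55.1°) = 1.43
Z_in = Z_0·(Z_L + jZ_0·tanβl)/(Z_0 + jZ_L·tanβl)
     = 50·(275 + j71.6)/(50 + j394)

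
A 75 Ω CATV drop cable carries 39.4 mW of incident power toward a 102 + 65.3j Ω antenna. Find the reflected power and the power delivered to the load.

P_reflected ≈ 5.53 mW; P_delivered ≈ 33.9 mW

|Γ| = |(27 + j65.3)/(177 + j65.3)| = 0.375
|Γ|² = 0.14
P_refl = |Γ|²·P_inc = 5.53 mW, P_del = (1 − |Γ|²)·P_inc = 33.9 mW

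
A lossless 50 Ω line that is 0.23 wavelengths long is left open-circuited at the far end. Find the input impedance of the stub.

βl = 2π × 0.23 = 82.8°
tan(βl) = 7.92
For an open-circuited stub, Z_in = −jZ_0·cot(βl) = −jZ_0/tan(βl)

Z_in ≈ −j6.32 Ω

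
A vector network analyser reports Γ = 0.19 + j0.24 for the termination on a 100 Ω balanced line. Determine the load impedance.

Z_L ≈ 127 + j67.3 Ω

Z_L = Z_0·(1 + Γ)/(1 − Γ) = 100·(1.19 + j0.24)/(0.81 − j0.24)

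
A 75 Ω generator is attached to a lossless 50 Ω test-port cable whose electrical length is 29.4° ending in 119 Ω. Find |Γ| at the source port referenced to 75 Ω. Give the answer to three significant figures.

tan(βl) = 0.563
Z_in = Z_0·(Z_L + jZ_0·tanβl)/(Z_0 + jZ_L·tanβl) = 56 − j47 Ω
Γ_s = (Z_in − Z_s)/(Z_in + Z_s) = (-19 − j47)/(131 − j47), |Γ_s| = 0.364

|Γ| ≈ 0.364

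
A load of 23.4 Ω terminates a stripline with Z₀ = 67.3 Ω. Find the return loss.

Γ = (23.4 − 67.3)/(23.4 + 67.3) = -0.484
RL = −20·log₁₀|Γ| = −20·log₁₀(0.484)

RL ≈ 6.3 dB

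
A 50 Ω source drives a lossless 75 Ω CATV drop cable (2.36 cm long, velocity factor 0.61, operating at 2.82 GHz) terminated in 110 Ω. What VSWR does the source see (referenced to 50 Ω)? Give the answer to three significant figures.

VSWR ≈ 1.69

λ = v/f = 0.61·c / 2.82 GHz = 0.0649 m
βl = 2π·l/λ = 2π × 0.364 = 131°
tan(βl) = -1.15
Z_in = Z_0·(Z_L + jZ_0·tanβl)/(Z_0 + jZ_L·tanβl) = 66.4 + j25.8 Ω
Γ_s = (Z_in − Z_s)/(Z_in + Z_s) = (16.4 + j25.8)/(116 + j25.8), |Γ_s| = 0.256
VSWR = (1 + |Γ_s|)/(1 − |Γ_s|)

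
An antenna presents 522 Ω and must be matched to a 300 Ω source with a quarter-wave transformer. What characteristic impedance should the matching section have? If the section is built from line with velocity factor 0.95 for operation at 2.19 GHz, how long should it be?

Z_qwt ≈ 396 Ω; length ≈ 3.25 cm

Z_qwt = √(Z_0·R_L) = √(300 × 522) = √156600
λ = 0.95·c/f = 0.13 m, so l = λ/4 = 0.0325 m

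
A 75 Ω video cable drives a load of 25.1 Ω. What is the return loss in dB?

Γ = (25.1 − 75)/(25.1 + 75) = -0.499
RL = −20·log₁₀|Γ| = −20·log₁₀(0.499)

RL ≈ 6.05 dB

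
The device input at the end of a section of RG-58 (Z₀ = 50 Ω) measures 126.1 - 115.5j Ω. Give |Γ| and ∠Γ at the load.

Γ ≈ 0.657 ∠ -23.4°

Γ = (Z_L − Z_0)/(Z_L + Z_0) = (76.1 − j115.5)/(176.1 − j115.5)
|Γ| = 138/211 = 0.657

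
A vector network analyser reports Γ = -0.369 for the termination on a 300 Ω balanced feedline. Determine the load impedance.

Z_L ≈ 138 Ω

Z_L = Z_0·(1 + Γ)/(1 − Γ) = 300·(0.631)/(1.37)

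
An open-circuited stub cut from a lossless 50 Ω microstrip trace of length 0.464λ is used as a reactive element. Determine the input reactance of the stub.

βl = 2π × 0.464 = 167°
tan(βl) = -0.23
For an open-circuited stub, Z_in = −jZ_0·cot(βl) = −jZ_0/tan(βl)

X_in ≈ 217 Ω (inductive)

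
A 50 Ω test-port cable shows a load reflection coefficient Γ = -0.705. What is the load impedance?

Z_L ≈ 8.65 Ω

Z_L = Z_0·(1 + Γ)/(1 − Γ) = 50·(0.295)/(1.71)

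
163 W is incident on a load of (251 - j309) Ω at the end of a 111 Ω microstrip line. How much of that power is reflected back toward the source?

|Γ| = |(140 − j309)/(362 − j309)| = 0.713
|Γ|² = 0.508
P_refl = |Γ|²·P_inc = 82.8 W, P_del = (1 − |Γ|²)·P_inc = 80.2 W

P_reflected ≈ 82.8 W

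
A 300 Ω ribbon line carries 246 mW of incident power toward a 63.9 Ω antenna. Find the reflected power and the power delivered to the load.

P_reflected ≈ 104 mW; P_delivered ≈ 142 mW

Γ = (63.9 − 300)/(63.9 + 300) = -0.649
|Γ|² = 0.421
P_refl = |Γ|²·P_inc = 104 mW, P_del = (1 − |Γ|²)·P_inc = 142 mW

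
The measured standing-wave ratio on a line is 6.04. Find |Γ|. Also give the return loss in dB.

|Γ| ≈ 0.716; return loss ≈ 2.9 dB

|Γ| = (S − 1)/(S + 1) = (6.04 − 1)/(6.04 + 1) = 5.04/7.04
RL = −20·log₁₀|Γ| = −20·log₁₀(0.716)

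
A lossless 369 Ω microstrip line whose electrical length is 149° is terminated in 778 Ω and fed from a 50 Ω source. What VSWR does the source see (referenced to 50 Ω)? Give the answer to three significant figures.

VSWR ≈ 12.4

tan(βl) = -0.601
Z_in = Z_0·(Z_L + jZ_0·tanβl)/(Z_0 + jZ_L·tanβl) = 406 + j293 Ω
Γ_s = (Z_in − Z_s)/(Z_in + Z_s) = (356 + j293)/(456 + j293), |Γ_s| = 0.851
VSWR = (1 + |Γ_s|)/(1 − |Γ_s|)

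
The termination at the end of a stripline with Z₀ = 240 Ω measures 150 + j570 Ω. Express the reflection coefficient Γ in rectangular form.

Γ ≈ 0.608 + j0.574

Γ = (Z_L − Z_0)/(Z_L + Z_0) = (-90 + j570)/(390 + j570)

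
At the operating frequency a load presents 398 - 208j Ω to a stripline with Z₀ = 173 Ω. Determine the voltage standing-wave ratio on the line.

Γ = (Z_L − Z_0)/(Z_L + Z_0) = (225 − j208)/(571 − j208)
|Γ| = 306/608 = 0.504
VSWR = (1 + |Γ|)/(1 − |Γ|) = 1.5/0.496

VSWR ≈ 3.03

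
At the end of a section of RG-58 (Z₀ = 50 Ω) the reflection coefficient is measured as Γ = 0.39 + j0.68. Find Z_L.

Z_L ≈ 23.1 + j81.5 Ω

Z_L = Z_0·(1 + Γ)/(1 − Γ) = 50·(1.39 + j0.68)/(0.61 − j0.68)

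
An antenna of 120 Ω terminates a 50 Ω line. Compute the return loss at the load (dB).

Γ = (120 − 50)/(120 + 50) = 0.412
RL = −20·log₁₀|Γ| = −20·log₁₀(0.412)

RL ≈ 7.71 dB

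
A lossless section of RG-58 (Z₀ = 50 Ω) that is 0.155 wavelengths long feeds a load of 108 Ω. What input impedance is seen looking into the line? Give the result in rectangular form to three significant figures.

Z_in ≈ 30.8 − j24.3 Ω

βl = 2π × 0.155 = 55.8°
tan(βl) = tan(55.8°) = 1.47
Z_in = Z_0·(Z_L + jZ_0·tanβl)/(Z_0 + jZ_L·tanβl)
     = 50·(108 + j73.6)/(50 + j159)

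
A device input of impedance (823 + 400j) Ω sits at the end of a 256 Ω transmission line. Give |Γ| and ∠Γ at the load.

Γ = (Z_L − Z_0)/(Z_L + Z_0) = (567 + j400)/(1079 + j400)
|Γ| = 694/1150 = 0.603

Γ ≈ 0.603 ∠ 14.9°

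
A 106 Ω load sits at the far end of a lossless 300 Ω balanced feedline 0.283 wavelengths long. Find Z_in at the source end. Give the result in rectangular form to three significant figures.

βl = 2π × 0.283 = 102°
tan(βl) = tan(102°) = -4.75
Z_in = Z_0·(Z_L + jZ_0·tanβl)/(Z_0 + jZ_L·tanβl)
     = 300·(106 − j1430)/(300 − j504)

Z_in ≈ 655 − j327 Ω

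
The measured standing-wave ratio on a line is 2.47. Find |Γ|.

|Γ| = (S − 1)/(S + 1) = (2.47 − 1)/(2.47 + 1) = 1.47/3.47

|Γ| ≈ 0.424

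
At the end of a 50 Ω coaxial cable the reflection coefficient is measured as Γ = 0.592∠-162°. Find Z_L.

Z_L = Z_0·(1 + Γ)/(1 − Γ) = 50·(0.437 − j0.183)/(1.56 + j0.183)

Z_L ≈ 13.1 − j7.39 Ω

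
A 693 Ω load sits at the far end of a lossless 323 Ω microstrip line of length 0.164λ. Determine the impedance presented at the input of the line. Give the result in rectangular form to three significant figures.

βl = 2π × 0.164 = 59°
tan(βl) = tan(59°) = 1.67
Z_in = Z_0·(Z_L + jZ_0·tanβl)/(Z_0 + jZ_L·tanβl)
     = 323·(693 + j538)/(323 + j1160)

Z_in ≈ 190 − j141 Ω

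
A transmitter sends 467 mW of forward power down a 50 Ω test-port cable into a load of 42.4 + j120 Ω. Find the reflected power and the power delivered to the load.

P_reflected ≈ 294 mW; P_delivered ≈ 173 mW

|Γ| = |(-7.6 + j120)/(92.4 + j120)| = 0.794
|Γ|² = 0.63
P_refl = |Γ|²·P_inc = 294 mW, P_del = (1 − |Γ|²)·P_inc = 173 mW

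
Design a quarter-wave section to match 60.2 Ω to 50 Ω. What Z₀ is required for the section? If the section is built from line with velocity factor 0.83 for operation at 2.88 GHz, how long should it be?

Z_qwt ≈ 54.9 Ω; length ≈ 2.16 cm

Z_qwt = √(Z_0·R_L) = √(50 × 60.2) = √3010
λ = 0.83·c/f = 0.0865 m, so l = λ/4 = 0.0216 m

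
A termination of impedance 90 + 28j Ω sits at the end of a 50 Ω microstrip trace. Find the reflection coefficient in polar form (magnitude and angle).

Γ = (Z_L − Z_0)/(Z_L + Z_0) = (40 + j28)/(140 + j28)
|Γ| = 48.8/143 = 0.342

Γ ≈ 0.342 ∠ 23.7°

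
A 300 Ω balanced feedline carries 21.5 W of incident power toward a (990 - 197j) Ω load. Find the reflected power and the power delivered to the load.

|Γ| = |(690 − j197)/(1290 − j197)| = 0.55
|Γ|² = 0.302
P_refl = |Γ|²·P_inc = 6.5 W, P_del = (1 − |Γ|²)·P_inc = 15 W

P_reflected ≈ 6.5 W; P_delivered ≈ 15 W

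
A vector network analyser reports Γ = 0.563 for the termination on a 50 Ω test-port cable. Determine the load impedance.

Z_L ≈ 179 Ω

Z_L = Z_0·(1 + Γ)/(1 − Γ) = 50·(1.56)/(0.437)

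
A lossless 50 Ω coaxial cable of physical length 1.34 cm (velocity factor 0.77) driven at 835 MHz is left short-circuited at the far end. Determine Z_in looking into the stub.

λ = v/f = 0.77·c / 835 MHz = 0.277 m
βl = 2π·l/λ = 2π × 0.0484 = 17.4°
tan(βl) = 0.314
For a short-circuited stub, Z_in = jZ_0·tan(βl)

Z_in ≈ +j15.7 Ω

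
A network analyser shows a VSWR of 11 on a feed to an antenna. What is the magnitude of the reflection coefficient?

|Γ| ≈ 0.833

|Γ| = (S − 1)/(S + 1) = (11 − 1)/(11 + 1) = 10/12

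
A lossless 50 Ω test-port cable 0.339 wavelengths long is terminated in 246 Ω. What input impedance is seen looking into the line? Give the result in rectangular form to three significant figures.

Z_in ≈ 13.9 + j29.5 Ω

βl = 2π × 0.339 = 122°
tan(βl) = tan(122°) = -1.6
Z_in = Z_0·(Z_L + jZ_0·tanβl)/(Z_0 + jZ_L·tanβl)
     = 50·(246 − j79.9)/(50 − j393)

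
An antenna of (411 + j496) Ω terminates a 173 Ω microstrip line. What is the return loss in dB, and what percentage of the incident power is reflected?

Γ = (238 + j496)/(584 + j496), |Γ| = 0.718
RL = −20·log₁₀(0.718) = 2.88 dB
P_refl/P_inc = |Γ|² = 0.516

RL ≈ 2.88 dB; 51.6% of incident power reflected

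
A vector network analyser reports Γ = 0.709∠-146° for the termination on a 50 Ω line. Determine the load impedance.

Z_L = Z_0·(1 + Γ)/(1 − Γ) = 50·(0.412 − j0.396)/(1.59 + j0.396)

Z_L ≈ 9.28 − j14.8 Ω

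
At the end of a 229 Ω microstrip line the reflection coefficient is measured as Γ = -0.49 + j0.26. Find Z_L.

Z_L ≈ 69.3 + j52.1 Ω

Z_L = Z_0·(1 + Γ)/(1 − Γ) = 229·(0.51 + j0.26)/(1.49 − j0.26)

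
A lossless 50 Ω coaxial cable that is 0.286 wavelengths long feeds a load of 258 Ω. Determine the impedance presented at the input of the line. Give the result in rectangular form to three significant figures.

Z_in ≈ 10.2 + j11.1 Ω

βl = 2π × 0.286 = 103°
tan(βl) = tan(103°) = -4.35
Z_in = Z_0·(Z_L + jZ_0·tanβl)/(Z_0 + jZ_L·tanβl)
     = 50·(258 − j217)/(50 − j1120)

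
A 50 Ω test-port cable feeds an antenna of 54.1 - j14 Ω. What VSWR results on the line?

Γ = (Z_L − Z_0)/(Z_L + Z_0) = (4.1 − j14)/(104.1 − j14)
|Γ| = 14.6/105 = 0.139
VSWR = (1 + |Γ|)/(1 − |Γ|) = 1.14/0.861

VSWR ≈ 1.32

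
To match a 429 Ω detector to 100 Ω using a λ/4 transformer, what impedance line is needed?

Z_qwt ≈ 207 Ω

Z_qwt = √(Z_0·R_L) = √(100 × 429) = √42900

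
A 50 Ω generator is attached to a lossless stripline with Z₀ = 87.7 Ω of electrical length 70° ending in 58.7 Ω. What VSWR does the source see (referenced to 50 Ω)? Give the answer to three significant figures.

VSWR ≈ 2.49

tan(βl) = 2.75
Z_in = Z_0·(Z_L + jZ_0·tanβl)/(Z_0 + jZ_L·tanβl) = 115 + j30.4 Ω
Γ_s = (Z_in − Z_s)/(Z_in + Z_s) = (64.5 + j30.4)/(165 + j30.4), |Γ_s| = 0.426
VSWR = (1 + |Γ_s|)/(1 − |Γ_s|)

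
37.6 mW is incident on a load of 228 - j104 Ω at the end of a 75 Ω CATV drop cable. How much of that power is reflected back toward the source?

P_reflected ≈ 12.5 mW

|Γ| = |(153 − j104)/(303 − j104)| = 0.577
|Γ|² = 0.333
P_refl = |Γ|²·P_inc = 12.5 mW, P_del = (1 − |Γ|²)·P_inc = 25.1 mW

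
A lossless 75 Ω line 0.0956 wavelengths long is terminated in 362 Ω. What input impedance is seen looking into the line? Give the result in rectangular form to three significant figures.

Z_in ≈ 44.6 − j96 Ω

βl = 2π × 0.0956 = 34.4°
tan(βl) = tan(34.4°) = 0.685
Z_in = Z_0·(Z_L + jZ_0·tanβl)/(Z_0 + jZ_L·tanβl)
     = 75·(362 + j51.4)/(75 + j248)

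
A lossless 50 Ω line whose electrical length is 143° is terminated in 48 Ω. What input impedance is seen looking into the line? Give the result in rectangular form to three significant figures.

Z_in ≈ 49.4 − j1.94 Ω

tan(βl) = tan(143°) = -0.754
Z_in = Z_0·(Z_L + jZ_0·tanβl)/(Z_0 + jZ_L·tanβl)
     = 50·(48 − j37.7)/(50 − j36.2)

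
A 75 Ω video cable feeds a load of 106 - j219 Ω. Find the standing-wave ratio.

Γ = (Z_L − Z_0)/(Z_L + Z_0) = (31 − j219)/(181 − j219)
|Γ| = 221/284 = 0.778
VSWR = (1 + |Γ|)/(1 − |Γ|) = 1.78/0.222

VSWR ≈ 8.03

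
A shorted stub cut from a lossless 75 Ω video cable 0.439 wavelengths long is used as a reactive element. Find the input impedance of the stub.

βl = 2π × 0.439 = 158°
tan(βl) = -0.403
For a shorted stub, Z_in = jZ_0·tan(βl)

Z_in ≈ −j30.2 Ω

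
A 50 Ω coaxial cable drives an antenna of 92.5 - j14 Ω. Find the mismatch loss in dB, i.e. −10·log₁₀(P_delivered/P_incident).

mismatch loss ≈ 0.446 dB

Γ = (42.5 − j14)/(142.5 − j14), |Γ| = 0.313
|Γ|² = 0.0977, so P_del/P_inc = 1 − |Γ|² = 0.902
ML = −10·log₁₀(1 − |Γ|²)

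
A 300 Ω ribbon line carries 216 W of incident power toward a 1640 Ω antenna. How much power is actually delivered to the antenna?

Γ = (1640 − 300)/(1640 + 300) = 0.691
|Γ|² = 0.477
P_refl = |Γ|²·P_inc = 103 W, P_del = (1 − |Γ|²)·P_inc = 113 W

P_delivered ≈ 113 W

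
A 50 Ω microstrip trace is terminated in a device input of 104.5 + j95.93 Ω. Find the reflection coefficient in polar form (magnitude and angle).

Γ = (Z_L − Z_0)/(Z_L + Z_0) = (54.5 + j95.93)/(154.5 + j95.93)
|Γ| = 110/182 = 0.607

Γ ≈ 0.607 ∠ 28.6°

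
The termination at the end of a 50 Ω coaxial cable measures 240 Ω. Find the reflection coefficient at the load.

Γ = (Z_L − Z_0)/(Z_L + Z_0) = (240 − 50)/(240 + 50) = 190/290

Γ = 0.655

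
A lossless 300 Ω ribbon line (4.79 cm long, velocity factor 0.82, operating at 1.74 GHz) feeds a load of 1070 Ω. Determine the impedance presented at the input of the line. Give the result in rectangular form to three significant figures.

Z_in ≈ 113 + j167 Ω

λ = v/f = 0.82·c / 1.74 GHz = 0.141 m
βl = 2π·l/λ = 2π × 0.339 = 122°
tan(βl) = tan(122°) = -1.6
Z_in = Z_0·(Z_L + jZ_0·tanβl)/(Z_0 + jZ_L·tanβl)
     = 300·(1070 − j481)/(300 − j1710)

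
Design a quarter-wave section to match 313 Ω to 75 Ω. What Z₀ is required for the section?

Z_qwt = √(Z_0·R_L) = √(75 × 313) = √23480

Z_qwt ≈ 153 Ω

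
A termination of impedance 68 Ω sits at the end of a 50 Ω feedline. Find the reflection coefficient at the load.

Γ = (Z_L − Z_0)/(Z_L + Z_0) = (68 − 50)/(68 + 50) = 18/118

Γ = 0.153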